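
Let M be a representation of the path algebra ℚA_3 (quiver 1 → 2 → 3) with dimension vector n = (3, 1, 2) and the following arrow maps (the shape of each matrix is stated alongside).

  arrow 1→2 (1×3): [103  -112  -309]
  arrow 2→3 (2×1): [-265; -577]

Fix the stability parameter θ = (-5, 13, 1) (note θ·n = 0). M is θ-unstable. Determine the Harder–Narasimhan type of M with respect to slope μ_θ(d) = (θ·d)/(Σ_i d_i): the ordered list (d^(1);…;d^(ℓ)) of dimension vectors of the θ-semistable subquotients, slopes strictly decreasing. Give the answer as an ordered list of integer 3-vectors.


Barcode: M ≅ I[1,1]^2, I[1,3], I[3,3]. HN layers by μ_θ (3 steps, strictly decreasing):
  μ^(1)=7; μ^(2)=1; μ^(3)=-5

((0, 1, 1); (0, 0, 1); (3, 0, 0))


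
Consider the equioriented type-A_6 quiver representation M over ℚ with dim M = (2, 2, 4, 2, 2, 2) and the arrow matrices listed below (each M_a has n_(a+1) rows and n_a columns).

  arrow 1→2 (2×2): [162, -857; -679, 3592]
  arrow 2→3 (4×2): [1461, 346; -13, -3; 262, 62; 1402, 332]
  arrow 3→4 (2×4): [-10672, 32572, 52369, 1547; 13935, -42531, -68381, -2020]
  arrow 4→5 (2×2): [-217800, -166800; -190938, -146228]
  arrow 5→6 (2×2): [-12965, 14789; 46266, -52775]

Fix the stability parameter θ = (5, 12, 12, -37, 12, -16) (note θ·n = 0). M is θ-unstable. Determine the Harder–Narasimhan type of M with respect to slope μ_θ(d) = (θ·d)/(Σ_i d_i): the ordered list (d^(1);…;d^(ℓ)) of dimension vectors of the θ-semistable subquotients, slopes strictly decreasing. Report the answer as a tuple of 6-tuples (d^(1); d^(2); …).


Interval decomposition of M: I[1,3], I[1,4], I[3,3], I[3,6], I[5,6].
HN type (ℓ=4): μ^(1)=12; μ^(2)=5; μ^(3)=-2; μ^(4)=-25/2

((0, 1, 2, 0, 0, 0); (1, 0, 0, 0, 0, 0); (1, 1, 1, 1, 2, 2); (0, 0, 1, 1, 0, 0))


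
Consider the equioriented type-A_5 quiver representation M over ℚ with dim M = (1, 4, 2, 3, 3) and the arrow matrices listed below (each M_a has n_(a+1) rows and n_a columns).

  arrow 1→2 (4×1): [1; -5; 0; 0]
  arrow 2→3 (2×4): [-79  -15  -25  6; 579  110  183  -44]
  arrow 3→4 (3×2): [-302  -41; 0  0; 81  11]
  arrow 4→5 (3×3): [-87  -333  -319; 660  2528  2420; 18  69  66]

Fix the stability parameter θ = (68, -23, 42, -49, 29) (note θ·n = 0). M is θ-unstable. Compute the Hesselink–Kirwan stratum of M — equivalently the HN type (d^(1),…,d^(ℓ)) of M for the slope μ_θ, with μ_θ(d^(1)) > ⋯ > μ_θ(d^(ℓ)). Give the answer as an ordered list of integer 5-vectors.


Barcode: M ≅ I[1,5], I[2,2]^2, I[2,4], I[4,5], I[5,5]. HN layers by μ_θ (5 steps, strictly decreasing):
  μ^(1)=29; μ^(2)=19/2; μ^(3)=-7/2; μ^(4)=-23; μ^(5)=-49

((0, 0, 0, 0, 3); (1, 1, 1, 1, 0); (0, 0, 1, 1, 0); (0, 3, 0, 0, 0); (0, 0, 0, 1, 0))


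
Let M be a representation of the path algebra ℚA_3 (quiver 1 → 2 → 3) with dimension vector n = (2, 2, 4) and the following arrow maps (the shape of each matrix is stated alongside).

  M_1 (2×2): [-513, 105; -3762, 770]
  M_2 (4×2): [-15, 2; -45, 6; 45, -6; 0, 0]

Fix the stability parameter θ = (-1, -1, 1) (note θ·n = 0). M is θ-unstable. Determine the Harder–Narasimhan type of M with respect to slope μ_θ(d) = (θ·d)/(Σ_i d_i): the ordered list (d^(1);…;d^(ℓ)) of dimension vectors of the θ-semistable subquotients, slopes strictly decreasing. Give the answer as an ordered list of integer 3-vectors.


Barcode: M ≅ I[1,1], I[1,3], I[2,2], I[3,3]^3. HN layers by μ_θ (2 steps, strictly decreasing):
  μ^(1)=1; μ^(2)=-1

((0, 0, 4); (2, 2, 0))


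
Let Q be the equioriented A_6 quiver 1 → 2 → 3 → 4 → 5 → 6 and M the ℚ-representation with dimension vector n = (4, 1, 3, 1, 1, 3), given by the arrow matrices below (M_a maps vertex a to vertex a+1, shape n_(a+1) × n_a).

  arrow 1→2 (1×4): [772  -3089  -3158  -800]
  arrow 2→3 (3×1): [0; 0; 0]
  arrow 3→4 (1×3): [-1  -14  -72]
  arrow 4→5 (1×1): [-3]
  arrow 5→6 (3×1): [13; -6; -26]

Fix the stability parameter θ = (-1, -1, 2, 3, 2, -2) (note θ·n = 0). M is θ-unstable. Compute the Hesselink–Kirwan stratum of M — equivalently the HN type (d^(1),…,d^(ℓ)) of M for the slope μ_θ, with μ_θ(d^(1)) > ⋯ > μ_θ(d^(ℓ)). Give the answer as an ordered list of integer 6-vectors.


Barcode: M ≅ I[1,1]^3, I[1,2], I[3,3]^2, I[3,6], I[6,6]^2. HN layers by μ_θ (4 steps, strictly decreasing):
  μ^(1)=2; μ^(2)=5/4; μ^(3)=-1; μ^(4)=-2

((0, 0, 2, 0, 0, 0); (0, 0, 1, 1, 1, 1); (4, 1, 0, 0, 0, 0); (0, 0, 0, 0, 0, 2))


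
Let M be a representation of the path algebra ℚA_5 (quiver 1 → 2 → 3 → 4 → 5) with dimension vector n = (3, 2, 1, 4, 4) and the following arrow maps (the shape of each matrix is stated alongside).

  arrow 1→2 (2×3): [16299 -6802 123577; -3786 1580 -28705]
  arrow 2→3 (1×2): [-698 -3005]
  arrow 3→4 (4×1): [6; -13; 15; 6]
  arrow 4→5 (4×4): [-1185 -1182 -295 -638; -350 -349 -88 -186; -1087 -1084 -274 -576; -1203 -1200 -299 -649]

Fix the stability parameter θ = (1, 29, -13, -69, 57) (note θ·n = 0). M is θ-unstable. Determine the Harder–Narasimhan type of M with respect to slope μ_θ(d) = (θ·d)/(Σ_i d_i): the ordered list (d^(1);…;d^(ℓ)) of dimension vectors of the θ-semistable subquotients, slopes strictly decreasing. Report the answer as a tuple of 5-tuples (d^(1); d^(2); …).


Barcode: M ≅ I[1,1], I[1,2], I[1,5], I[4,5]^3. HN layers by μ_θ (5 steps, strictly decreasing):
  μ^(1)=57; μ^(2)=29; μ^(3)=1; μ^(4)=-13; μ^(5)=-69

((0, 0, 0, 0, 4); (0, 1, 0, 0, 0); (2, 0, 0, 0, 0); (1, 1, 1, 1, 0); (0, 0, 0, 3, 0))


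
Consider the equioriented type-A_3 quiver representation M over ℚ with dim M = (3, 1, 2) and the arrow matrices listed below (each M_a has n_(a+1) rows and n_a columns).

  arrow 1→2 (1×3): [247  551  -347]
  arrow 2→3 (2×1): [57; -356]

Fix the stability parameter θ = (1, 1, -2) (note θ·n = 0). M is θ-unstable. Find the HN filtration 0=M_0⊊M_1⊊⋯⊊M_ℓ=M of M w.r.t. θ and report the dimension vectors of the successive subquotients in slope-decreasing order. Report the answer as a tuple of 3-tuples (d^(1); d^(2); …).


Interval decomposition of M: I[1,1]^2, I[1,3], I[3,3].
HN type (ℓ=3): μ^(1)=1; μ^(2)=0; μ^(3)=-2

((2, 0, 0); (1, 1, 1); (0, 0, 1))


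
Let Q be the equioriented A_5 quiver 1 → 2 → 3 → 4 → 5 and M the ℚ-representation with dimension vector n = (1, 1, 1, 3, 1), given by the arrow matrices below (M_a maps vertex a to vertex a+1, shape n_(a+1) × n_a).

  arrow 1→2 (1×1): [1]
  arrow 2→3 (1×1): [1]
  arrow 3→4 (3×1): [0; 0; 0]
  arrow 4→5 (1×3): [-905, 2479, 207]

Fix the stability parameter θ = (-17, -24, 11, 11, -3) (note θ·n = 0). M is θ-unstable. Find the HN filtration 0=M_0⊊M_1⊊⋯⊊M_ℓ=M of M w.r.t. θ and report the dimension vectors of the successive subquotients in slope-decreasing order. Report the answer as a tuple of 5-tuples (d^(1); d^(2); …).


Interval decomposition of M: I[1,3], I[4,4]^2, I[4,5].
HN type (ℓ=3): μ^(1)=11; μ^(2)=4; μ^(3)=-41/2

((0, 0, 1, 2, 0); (0, 0, 0, 1, 1); (1, 1, 0, 0, 0))


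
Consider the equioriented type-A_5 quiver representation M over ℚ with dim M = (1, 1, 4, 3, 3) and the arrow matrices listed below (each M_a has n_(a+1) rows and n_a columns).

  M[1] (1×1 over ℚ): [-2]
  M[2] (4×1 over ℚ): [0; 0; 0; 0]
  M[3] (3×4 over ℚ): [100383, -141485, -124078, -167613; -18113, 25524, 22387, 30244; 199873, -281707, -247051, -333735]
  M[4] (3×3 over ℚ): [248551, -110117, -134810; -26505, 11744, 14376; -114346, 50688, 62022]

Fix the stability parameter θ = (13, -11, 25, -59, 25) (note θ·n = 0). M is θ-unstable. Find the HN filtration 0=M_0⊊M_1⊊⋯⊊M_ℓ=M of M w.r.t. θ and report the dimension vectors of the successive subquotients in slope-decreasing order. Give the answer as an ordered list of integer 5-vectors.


Via rank(M_{q-1}∘⋯∘M_p): M ≅ I[1,2], I[3,3], I[3,5]^3.
μ_θ-semistable layers: μ^(1)=25; μ^(2)=1; μ^(3)=-17

((0, 0, 1, 0, 3); (1, 1, 0, 0, 0); (0, 0, 3, 3, 0))


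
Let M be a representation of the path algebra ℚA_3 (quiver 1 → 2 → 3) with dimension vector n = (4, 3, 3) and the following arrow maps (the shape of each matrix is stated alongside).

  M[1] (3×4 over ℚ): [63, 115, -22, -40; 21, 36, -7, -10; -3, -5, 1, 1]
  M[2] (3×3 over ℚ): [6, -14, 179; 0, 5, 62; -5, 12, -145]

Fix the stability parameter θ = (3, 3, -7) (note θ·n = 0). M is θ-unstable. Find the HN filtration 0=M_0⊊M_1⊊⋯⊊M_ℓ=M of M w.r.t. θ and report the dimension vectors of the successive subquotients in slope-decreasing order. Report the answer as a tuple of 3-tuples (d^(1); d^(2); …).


Barcode: M ≅ I[1,1], I[1,3]^3. HN layers by μ_θ (2 steps, strictly decreasing):
  μ^(1)=3; μ^(2)=-1/3

((1, 0, 0); (3, 3, 3))


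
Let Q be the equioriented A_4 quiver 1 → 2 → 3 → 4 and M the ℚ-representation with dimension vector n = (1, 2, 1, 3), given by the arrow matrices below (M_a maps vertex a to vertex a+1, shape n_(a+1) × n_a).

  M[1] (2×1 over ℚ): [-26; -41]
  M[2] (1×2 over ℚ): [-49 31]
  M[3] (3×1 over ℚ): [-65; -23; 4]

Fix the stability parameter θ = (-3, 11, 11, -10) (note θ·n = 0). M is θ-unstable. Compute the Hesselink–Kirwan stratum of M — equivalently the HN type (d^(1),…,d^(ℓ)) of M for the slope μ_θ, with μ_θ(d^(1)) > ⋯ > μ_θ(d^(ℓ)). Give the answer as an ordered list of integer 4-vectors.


Via rank(M_{q-1}∘⋯∘M_p): M ≅ I[1,4], I[2,2], I[4,4]^2.
μ_θ-semistable layers: μ^(1)=11; μ^(2)=4; μ^(3)=-3; μ^(4)=-10

((0, 1, 0, 0); (0, 1, 1, 1); (1, 0, 0, 0); (0, 0, 0, 2))


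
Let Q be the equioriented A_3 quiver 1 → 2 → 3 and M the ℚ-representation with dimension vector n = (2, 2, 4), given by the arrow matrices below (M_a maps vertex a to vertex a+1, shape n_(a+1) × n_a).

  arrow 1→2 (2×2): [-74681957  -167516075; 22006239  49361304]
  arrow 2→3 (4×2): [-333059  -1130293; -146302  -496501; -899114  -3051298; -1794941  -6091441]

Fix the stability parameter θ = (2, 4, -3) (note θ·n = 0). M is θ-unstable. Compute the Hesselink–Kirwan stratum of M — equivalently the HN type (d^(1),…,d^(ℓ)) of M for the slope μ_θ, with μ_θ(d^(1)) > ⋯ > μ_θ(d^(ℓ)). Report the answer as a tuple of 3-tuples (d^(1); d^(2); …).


Via rank(M_{q-1}∘⋯∘M_p): M ≅ I[1,3]^2, I[3,3]^2.
μ_θ-semistable layers: μ^(1)=1; μ^(2)=-3

((2, 2, 2); (0, 0, 2))


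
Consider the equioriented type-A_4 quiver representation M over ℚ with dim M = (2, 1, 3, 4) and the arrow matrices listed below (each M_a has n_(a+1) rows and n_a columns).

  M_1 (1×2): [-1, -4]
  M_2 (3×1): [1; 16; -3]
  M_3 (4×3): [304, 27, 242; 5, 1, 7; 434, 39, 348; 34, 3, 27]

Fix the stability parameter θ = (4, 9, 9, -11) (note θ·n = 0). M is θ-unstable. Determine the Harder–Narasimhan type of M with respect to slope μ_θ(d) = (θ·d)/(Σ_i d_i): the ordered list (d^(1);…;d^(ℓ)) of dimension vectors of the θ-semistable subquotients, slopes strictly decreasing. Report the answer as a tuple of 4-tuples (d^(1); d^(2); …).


Barcode: M ≅ I[1,1], I[1,4], I[3,4]^2, I[4,4]. HN layers by μ_θ (4 steps, strictly decreasing):
  μ^(1)=4; μ^(2)=11/4; μ^(3)=-1; μ^(4)=-11

((1, 0, 0, 0); (1, 1, 1, 1); (0, 0, 2, 2); (0, 0, 0, 1))


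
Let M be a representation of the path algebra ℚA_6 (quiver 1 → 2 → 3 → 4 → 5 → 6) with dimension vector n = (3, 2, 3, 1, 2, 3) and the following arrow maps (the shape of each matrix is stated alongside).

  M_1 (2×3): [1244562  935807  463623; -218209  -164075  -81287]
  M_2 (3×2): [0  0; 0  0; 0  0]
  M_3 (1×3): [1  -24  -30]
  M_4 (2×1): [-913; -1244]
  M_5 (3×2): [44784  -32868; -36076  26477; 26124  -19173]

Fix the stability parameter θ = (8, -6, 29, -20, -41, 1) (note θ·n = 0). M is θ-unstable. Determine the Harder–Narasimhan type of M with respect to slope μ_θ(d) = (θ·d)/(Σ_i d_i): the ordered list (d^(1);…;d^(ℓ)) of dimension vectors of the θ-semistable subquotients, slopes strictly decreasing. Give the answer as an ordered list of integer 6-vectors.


Interval decomposition of M: I[1,1], I[1,2]^2, I[3,3]^2, I[3,5], I[5,6], I[6,6]^2.
HN type (ℓ=5): μ^(1)=29; μ^(2)=8; μ^(3)=1; μ^(4)=-32/3; μ^(5)=-41

((0, 0, 2, 0, 0, 0); (1, 0, 0, 0, 0, 0); (2, 2, 0, 0, 0, 3); (0, 0, 1, 1, 1, 0); (0, 0, 0, 0, 1, 0))


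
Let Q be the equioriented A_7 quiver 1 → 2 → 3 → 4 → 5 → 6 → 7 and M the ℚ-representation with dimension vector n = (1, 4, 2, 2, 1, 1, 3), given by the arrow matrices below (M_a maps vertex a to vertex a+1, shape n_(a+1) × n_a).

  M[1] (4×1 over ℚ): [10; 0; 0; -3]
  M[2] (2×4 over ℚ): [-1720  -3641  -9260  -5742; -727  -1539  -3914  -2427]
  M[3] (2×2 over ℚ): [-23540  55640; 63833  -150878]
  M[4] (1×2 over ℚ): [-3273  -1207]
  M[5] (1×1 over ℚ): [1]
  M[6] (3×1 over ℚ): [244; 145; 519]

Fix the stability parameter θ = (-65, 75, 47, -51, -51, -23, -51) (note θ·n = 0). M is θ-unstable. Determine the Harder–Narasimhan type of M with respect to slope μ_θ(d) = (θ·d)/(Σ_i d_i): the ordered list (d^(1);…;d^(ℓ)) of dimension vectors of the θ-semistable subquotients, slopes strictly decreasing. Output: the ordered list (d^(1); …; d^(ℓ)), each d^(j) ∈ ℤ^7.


Barcode: M ≅ I[1,3], I[2,2]^2, I[2,7], I[4,4], I[7,7]^2. HN layers by μ_θ (5 steps, strictly decreasing):
  μ^(1)=75; μ^(2)=61; μ^(3)=-9; μ^(4)=-51; μ^(5)=-65

((0, 2, 0, 0, 0, 0, 0); (0, 1, 1, 0, 0, 0, 0); (0, 1, 1, 1, 1, 1, 1); (0, 0, 0, 1, 0, 0, 2); (1, 0, 0, 0, 0, 0, 0))


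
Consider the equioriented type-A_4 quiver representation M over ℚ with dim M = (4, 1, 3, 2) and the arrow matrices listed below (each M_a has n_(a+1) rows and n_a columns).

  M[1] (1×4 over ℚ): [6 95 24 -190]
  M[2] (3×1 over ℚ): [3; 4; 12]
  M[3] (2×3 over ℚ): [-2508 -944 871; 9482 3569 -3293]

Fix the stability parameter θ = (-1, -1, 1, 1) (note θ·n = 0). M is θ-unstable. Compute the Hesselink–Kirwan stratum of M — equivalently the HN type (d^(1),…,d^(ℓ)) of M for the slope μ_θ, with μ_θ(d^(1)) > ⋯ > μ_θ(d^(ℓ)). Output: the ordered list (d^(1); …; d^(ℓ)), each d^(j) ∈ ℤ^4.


Interval decomposition of M: I[1,1]^3, I[1,4], I[3,3], I[3,4].
HN type (ℓ=2): μ^(1)=1; μ^(2)=-1

((0, 0, 3, 2); (4, 1, 0, 0))


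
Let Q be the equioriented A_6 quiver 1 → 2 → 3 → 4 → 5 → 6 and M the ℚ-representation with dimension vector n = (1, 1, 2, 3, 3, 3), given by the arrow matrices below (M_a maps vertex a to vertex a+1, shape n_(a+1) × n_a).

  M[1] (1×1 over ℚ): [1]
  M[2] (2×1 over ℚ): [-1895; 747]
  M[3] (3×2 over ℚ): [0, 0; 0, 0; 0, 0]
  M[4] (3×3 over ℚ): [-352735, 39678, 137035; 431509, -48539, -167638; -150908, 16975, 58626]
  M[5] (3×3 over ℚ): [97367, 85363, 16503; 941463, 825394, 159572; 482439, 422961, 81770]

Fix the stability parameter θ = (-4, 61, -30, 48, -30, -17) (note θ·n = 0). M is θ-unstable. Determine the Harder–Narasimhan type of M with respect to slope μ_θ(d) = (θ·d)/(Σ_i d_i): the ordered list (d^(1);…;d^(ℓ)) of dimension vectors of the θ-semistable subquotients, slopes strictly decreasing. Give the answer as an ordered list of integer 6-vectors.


Via rank(M_{q-1}∘⋯∘M_p): M ≅ I[1,3], I[3,3], I[4,6]^3.
μ_θ-semistable layers: μ^(1)=31/2; μ^(2)=1/3; μ^(3)=-4; μ^(4)=-30

((0, 1, 1, 0, 0, 0); (0, 0, 0, 3, 3, 3); (1, 0, 0, 0, 0, 0); (0, 0, 1, 0, 0, 0))


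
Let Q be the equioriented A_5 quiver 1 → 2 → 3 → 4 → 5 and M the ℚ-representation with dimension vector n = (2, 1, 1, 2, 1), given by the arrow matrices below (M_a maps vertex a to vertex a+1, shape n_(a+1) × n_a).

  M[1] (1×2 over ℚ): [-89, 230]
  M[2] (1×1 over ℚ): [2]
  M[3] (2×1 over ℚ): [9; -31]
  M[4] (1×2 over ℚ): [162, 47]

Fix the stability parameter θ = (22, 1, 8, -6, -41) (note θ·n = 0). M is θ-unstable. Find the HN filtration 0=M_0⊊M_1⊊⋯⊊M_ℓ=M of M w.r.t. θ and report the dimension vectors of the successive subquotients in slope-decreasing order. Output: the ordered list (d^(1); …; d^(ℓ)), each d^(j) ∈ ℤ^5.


Barcode: M ≅ I[1,1], I[1,5], I[4,4]. HN layers by μ_θ (3 steps, strictly decreasing):
  μ^(1)=22; μ^(2)=-16/5; μ^(3)=-6

((1, 0, 0, 0, 0); (1, 1, 1, 1, 1); (0, 0, 0, 1, 0))


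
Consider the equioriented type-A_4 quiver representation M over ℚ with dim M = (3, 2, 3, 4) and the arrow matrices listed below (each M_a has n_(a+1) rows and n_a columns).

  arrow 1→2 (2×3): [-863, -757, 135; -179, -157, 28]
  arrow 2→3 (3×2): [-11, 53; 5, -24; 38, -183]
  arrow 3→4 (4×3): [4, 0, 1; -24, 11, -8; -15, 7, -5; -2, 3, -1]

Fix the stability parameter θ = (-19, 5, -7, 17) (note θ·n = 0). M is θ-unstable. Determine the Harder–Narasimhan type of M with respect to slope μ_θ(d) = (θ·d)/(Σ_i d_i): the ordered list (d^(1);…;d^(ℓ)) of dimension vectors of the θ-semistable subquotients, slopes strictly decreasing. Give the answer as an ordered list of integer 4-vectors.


Via rank(M_{q-1}∘⋯∘M_p): M ≅ I[1,1], I[1,4]^2, I[3,4], I[4,4].
μ_θ-semistable layers: μ^(1)=17; μ^(2)=-1; μ^(3)=-7; μ^(4)=-19

((0, 0, 0, 4); (0, 2, 2, 0); (0, 0, 1, 0); (3, 0, 0, 0))


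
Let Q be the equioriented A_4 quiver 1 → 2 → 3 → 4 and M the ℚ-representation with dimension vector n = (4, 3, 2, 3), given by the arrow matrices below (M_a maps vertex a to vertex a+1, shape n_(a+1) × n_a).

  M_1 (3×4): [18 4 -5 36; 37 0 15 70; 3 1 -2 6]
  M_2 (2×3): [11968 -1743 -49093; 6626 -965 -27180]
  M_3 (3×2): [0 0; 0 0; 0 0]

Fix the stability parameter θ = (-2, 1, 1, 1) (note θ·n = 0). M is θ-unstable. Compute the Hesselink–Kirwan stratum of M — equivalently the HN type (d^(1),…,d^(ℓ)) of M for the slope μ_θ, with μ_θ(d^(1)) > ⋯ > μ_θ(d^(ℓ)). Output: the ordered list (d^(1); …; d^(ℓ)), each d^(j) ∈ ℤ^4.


Via rank(M_{q-1}∘⋯∘M_p): M ≅ I[1,1], I[1,2], I[1,3]^2, I[4,4]^3.
μ_θ-semistable layers: μ^(1)=1; μ^(2)=-2

((0, 3, 2, 3); (4, 0, 0, 0))


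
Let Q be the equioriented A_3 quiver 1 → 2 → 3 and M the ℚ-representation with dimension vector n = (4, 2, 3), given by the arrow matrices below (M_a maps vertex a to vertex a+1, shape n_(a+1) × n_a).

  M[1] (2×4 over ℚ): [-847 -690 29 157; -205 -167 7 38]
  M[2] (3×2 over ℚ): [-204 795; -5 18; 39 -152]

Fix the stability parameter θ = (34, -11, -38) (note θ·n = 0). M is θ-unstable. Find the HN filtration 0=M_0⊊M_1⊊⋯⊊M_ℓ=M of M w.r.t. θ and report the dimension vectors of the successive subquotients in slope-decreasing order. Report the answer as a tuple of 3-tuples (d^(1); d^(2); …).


Interval decomposition of M: I[1,1]^2, I[1,3]^2, I[3,3].
HN type (ℓ=3): μ^(1)=34; μ^(2)=-5; μ^(3)=-38

((2, 0, 0); (2, 2, 2); (0, 0, 1))


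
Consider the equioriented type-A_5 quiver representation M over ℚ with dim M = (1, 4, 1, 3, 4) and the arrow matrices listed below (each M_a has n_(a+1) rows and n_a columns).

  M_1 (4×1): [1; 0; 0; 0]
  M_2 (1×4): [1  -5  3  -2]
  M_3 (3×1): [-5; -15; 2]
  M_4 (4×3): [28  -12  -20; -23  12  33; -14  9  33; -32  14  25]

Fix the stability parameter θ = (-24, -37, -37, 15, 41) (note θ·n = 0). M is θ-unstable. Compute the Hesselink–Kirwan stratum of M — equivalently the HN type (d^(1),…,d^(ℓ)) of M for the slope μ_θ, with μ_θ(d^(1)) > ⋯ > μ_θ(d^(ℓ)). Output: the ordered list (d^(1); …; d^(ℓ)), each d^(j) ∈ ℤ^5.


Barcode: M ≅ I[1,5], I[2,2]^3, I[4,5]^2, I[5,5]. HN layers by μ_θ (4 steps, strictly decreasing):
  μ^(1)=41; μ^(2)=15; μ^(3)=-98/3; μ^(4)=-37

((0, 0, 0, 0, 4); (0, 0, 0, 3, 0); (1, 1, 1, 0, 0); (0, 3, 0, 0, 0))


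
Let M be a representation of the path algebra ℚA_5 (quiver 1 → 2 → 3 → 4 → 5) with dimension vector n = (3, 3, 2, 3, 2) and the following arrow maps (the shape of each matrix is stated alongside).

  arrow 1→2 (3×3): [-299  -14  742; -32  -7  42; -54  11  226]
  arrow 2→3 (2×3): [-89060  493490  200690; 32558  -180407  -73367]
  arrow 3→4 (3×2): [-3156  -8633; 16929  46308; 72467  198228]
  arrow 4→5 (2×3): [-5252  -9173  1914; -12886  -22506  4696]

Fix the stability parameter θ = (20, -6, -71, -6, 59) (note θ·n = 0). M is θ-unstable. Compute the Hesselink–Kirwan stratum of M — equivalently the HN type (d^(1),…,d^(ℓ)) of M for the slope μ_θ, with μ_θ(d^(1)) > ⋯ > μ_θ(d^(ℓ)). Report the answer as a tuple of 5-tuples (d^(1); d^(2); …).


Barcode: M ≅ I[1,1], I[1,2]^2, I[2,5], I[3,5], I[4,4]. HN layers by μ_θ (6 steps, strictly decreasing):
  μ^(1)=59; μ^(2)=20; μ^(3)=7; μ^(4)=-6; μ^(5)=-77/2; μ^(6)=-71

((0, 0, 0, 0, 2); (1, 0, 0, 0, 0); (2, 2, 0, 0, 0); (0, 0, 0, 3, 0); (0, 1, 1, 0, 0); (0, 0, 1, 0, 0))


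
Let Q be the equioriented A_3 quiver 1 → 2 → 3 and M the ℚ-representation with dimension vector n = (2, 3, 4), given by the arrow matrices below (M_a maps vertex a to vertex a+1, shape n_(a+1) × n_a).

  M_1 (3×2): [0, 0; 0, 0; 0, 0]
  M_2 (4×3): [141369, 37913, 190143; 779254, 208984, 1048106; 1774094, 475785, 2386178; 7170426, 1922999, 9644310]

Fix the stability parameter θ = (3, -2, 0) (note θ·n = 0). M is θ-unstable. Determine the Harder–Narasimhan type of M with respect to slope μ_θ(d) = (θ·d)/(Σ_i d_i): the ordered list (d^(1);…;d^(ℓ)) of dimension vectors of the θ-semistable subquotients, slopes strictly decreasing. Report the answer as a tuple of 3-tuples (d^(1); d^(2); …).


Interval decomposition of M: I[1,1]^2, I[2,3]^3, I[3,3].
HN type (ℓ=3): μ^(1)=3; μ^(2)=0; μ^(3)=-2

((2, 0, 0); (0, 0, 4); (0, 3, 0))


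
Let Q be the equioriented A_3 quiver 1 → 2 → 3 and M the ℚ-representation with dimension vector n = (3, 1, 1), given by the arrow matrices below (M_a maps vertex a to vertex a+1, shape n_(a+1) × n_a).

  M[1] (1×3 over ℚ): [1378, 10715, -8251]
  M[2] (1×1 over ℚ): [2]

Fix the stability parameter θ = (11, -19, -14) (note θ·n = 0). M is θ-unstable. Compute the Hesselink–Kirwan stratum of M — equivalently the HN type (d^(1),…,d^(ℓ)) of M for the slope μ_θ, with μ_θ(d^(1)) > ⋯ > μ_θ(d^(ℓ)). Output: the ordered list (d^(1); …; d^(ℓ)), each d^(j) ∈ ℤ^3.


Interval decomposition of M: I[1,1]^2, I[1,3].
HN type (ℓ=2): μ^(1)=11; μ^(2)=-22/3

((2, 0, 0); (1, 1, 1))


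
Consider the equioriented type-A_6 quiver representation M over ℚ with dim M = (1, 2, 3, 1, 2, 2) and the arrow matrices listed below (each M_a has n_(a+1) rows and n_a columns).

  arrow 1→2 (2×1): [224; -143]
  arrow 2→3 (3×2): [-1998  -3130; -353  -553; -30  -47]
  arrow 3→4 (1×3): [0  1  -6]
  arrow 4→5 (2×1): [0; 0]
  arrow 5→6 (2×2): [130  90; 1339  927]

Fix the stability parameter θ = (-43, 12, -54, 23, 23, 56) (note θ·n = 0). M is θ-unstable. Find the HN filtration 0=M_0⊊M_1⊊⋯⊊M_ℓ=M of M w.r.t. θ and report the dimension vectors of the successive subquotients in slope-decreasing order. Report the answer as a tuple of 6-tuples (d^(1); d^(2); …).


Via rank(M_{q-1}∘⋯∘M_p): M ≅ I[1,4], I[2,3], I[3,3], I[5,5], I[5,6], I[6,6].
μ_θ-semistable layers: μ^(1)=56; μ^(2)=23; μ^(3)=-21; μ^(4)=-43; μ^(5)=-54

((0, 0, 0, 0, 0, 2); (0, 0, 0, 1, 2, 0); (0, 2, 2, 0, 0, 0); (1, 0, 0, 0, 0, 0); (0, 0, 1, 0, 0, 0))


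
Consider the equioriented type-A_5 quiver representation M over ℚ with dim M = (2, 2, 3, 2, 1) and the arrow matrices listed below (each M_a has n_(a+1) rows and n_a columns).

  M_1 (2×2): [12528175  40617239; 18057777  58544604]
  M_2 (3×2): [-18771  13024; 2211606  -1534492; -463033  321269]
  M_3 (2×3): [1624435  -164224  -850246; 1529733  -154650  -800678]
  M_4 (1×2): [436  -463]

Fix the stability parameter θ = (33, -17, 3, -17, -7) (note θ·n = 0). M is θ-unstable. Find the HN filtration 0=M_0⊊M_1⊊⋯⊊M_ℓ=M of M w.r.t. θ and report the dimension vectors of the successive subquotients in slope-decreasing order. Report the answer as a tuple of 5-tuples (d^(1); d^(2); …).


Interval decomposition of M: I[1,4], I[1,5], I[3,3].
HN type (ℓ=3): μ^(1)=3; μ^(2)=1/2; μ^(3)=-1

((0, 0, 1, 0, 0); (1, 1, 1, 1, 0); (1, 1, 1, 1, 1))


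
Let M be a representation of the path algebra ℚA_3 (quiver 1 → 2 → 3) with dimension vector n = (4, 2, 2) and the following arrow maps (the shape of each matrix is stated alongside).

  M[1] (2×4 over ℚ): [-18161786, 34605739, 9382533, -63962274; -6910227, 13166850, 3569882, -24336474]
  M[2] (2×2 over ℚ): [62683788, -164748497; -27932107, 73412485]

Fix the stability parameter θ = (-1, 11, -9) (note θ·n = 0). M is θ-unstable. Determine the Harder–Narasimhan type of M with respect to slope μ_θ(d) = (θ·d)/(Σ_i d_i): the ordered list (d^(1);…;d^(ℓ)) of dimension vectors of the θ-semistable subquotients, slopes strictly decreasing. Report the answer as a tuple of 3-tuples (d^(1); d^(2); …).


Interval decomposition of M: I[1,1]^2, I[1,3]^2.
HN type (ℓ=2): μ^(1)=1; μ^(2)=-1

((0, 2, 2); (4, 0, 0))


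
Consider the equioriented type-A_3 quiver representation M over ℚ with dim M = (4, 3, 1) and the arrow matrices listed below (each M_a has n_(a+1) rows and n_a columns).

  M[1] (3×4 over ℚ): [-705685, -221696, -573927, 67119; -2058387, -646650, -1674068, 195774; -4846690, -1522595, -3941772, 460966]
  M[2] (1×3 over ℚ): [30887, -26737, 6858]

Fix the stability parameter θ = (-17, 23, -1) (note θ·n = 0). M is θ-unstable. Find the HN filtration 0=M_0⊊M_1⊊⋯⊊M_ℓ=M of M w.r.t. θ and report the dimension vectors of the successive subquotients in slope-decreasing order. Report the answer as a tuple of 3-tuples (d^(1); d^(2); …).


Via rank(M_{q-1}∘⋯∘M_p): M ≅ I[1,1], I[1,2]^2, I[1,3].
μ_θ-semistable layers: μ^(1)=23; μ^(2)=11; μ^(3)=-17

((0, 2, 0); (0, 1, 1); (4, 0, 0))


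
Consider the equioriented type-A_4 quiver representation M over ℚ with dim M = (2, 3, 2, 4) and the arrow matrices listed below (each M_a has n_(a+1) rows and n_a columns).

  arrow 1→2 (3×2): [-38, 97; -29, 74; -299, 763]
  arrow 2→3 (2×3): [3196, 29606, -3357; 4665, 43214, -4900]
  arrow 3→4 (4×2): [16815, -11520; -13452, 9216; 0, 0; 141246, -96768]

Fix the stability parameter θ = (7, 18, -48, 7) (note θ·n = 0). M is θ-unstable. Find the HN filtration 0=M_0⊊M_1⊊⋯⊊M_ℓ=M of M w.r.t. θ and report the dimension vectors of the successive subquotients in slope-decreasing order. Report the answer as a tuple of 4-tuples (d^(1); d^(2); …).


Interval decomposition of M: I[1,3], I[1,4], I[2,2], I[4,4]^3.
HN type (ℓ=3): μ^(1)=18; μ^(2)=7; μ^(3)=-23/3

((0, 1, 0, 0); (0, 0, 0, 4); (2, 2, 2, 0))


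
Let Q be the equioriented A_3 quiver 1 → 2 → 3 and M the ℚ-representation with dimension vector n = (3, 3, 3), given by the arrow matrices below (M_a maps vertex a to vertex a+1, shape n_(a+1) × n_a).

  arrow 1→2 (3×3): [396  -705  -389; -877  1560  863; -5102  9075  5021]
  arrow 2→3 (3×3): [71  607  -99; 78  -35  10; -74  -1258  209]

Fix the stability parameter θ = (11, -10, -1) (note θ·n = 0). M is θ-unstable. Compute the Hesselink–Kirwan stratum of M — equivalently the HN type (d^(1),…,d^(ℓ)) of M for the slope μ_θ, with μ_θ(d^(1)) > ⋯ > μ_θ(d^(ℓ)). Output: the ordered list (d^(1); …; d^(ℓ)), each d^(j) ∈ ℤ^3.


Barcode: M ≅ I[1,1], I[1,3]^2, I[2,3]. HN layers by μ_θ (4 steps, strictly decreasing):
  μ^(1)=11; μ^(2)=0; μ^(3)=-1; μ^(4)=-10

((1, 0, 0); (2, 2, 2); (0, 0, 1); (0, 1, 0))


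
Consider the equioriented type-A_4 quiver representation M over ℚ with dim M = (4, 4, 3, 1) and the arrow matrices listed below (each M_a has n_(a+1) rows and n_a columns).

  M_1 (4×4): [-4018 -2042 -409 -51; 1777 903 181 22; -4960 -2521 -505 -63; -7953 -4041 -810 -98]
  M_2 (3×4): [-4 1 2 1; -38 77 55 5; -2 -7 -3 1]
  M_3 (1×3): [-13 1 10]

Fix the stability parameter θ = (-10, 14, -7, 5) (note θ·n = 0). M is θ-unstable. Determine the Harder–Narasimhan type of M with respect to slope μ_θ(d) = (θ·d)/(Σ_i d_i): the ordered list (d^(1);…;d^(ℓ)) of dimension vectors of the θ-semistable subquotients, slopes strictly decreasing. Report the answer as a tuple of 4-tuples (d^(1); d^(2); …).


Via rank(M_{q-1}∘⋯∘M_p): M ≅ I[1,2]^2, I[1,3], I[1,4], I[3,3].
μ_θ-semistable layers: μ^(1)=14; μ^(2)=5; μ^(3)=7/2; μ^(4)=-7; μ^(5)=-10

((0, 2, 0, 0); (0, 0, 0, 1); (0, 2, 2, 0); (0, 0, 1, 0); (4, 0, 0, 0))


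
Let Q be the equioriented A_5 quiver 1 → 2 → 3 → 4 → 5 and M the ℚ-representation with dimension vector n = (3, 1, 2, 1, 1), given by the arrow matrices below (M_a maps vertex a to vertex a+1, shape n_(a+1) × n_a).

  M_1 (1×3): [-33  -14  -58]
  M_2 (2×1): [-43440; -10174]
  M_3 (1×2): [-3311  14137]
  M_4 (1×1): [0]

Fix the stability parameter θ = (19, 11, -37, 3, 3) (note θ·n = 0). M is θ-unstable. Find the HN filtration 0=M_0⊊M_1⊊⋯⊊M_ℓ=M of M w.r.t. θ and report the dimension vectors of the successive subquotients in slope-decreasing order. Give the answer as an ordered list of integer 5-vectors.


Barcode: M ≅ I[1,1]^2, I[1,4], I[3,3], I[5,5]. HN layers by μ_θ (4 steps, strictly decreasing):
  μ^(1)=19; μ^(2)=3; μ^(3)=-7/3; μ^(4)=-37

((2, 0, 0, 0, 0); (0, 0, 0, 1, 1); (1, 1, 1, 0, 0); (0, 0, 1, 0, 0))


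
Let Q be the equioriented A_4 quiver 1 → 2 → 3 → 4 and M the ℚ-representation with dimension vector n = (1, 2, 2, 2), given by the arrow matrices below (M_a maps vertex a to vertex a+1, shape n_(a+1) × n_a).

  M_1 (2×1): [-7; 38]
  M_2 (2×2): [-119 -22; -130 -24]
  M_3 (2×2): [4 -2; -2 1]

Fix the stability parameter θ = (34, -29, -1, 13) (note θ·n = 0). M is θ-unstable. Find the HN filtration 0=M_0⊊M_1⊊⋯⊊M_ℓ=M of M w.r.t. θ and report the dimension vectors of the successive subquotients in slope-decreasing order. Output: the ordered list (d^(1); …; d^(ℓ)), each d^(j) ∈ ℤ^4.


Barcode: M ≅ I[1,4], I[2,3], I[4,4]. HN layers by μ_θ (4 steps, strictly decreasing):
  μ^(1)=13; μ^(2)=4/3; μ^(3)=-1; μ^(4)=-29

((0, 0, 0, 2); (1, 1, 1, 0); (0, 0, 1, 0); (0, 1, 0, 0))


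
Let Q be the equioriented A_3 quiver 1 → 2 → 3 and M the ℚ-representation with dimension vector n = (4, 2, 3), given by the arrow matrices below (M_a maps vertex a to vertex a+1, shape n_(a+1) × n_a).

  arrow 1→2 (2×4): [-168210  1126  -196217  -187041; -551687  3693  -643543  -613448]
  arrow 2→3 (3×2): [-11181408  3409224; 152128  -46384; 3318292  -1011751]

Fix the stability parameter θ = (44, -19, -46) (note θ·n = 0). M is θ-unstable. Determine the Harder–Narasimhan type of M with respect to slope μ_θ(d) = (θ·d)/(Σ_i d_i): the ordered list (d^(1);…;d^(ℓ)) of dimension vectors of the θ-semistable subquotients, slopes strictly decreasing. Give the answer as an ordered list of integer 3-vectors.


Via rank(M_{q-1}∘⋯∘M_p): M ≅ I[1,1]^2, I[1,2], I[1,3], I[3,3]^2.
μ_θ-semistable layers: μ^(1)=44; μ^(2)=25/2; μ^(3)=-7; μ^(4)=-46

((2, 0, 0); (1, 1, 0); (1, 1, 1); (0, 0, 2))


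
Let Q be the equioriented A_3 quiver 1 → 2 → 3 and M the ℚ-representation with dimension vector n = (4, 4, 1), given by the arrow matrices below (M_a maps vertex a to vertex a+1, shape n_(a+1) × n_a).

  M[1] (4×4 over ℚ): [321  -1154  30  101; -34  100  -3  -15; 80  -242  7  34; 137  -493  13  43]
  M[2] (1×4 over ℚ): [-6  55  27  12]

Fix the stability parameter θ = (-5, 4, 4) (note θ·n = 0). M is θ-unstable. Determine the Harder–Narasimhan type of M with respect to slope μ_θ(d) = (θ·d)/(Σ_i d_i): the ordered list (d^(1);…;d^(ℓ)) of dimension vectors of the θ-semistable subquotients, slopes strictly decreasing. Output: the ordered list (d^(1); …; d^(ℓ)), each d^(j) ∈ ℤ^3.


Via rank(M_{q-1}∘⋯∘M_p): M ≅ I[1,2]^3, I[1,3].
μ_θ-semistable layers: μ^(1)=4; μ^(2)=-5

((0, 4, 1); (4, 0, 0))


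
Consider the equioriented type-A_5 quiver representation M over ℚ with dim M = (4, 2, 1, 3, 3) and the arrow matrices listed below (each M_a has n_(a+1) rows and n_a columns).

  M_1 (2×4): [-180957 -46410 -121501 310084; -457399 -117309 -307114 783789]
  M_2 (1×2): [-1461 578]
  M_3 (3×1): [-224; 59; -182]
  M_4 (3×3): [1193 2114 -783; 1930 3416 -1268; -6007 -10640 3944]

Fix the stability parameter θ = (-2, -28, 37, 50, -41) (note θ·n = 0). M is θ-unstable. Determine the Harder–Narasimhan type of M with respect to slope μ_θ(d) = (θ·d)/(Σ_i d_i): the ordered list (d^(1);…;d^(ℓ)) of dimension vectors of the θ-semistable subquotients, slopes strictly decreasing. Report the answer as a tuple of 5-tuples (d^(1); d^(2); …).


Via rank(M_{q-1}∘⋯∘M_p): M ≅ I[1,1]^2, I[1,2], I[1,4], I[4,5]^2, I[5,5].
μ_θ-semistable layers: μ^(1)=50; μ^(2)=37; μ^(3)=9/2; μ^(4)=-2; μ^(5)=-15; μ^(6)=-41

((0, 0, 0, 1, 0); (0, 0, 1, 0, 0); (0, 0, 0, 2, 2); (2, 0, 0, 0, 0); (2, 2, 0, 0, 0); (0, 0, 0, 0, 1))


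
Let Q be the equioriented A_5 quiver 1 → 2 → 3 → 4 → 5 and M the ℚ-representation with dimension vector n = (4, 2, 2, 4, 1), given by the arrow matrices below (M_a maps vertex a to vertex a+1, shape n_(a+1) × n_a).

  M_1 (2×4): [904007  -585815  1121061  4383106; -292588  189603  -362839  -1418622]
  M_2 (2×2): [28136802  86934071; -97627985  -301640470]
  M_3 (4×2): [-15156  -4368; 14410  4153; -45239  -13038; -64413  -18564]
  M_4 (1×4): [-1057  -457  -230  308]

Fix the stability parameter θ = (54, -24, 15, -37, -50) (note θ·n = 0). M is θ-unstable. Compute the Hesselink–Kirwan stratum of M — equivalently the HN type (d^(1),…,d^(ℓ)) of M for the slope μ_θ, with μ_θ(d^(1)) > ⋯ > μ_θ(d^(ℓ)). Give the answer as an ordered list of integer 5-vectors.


Interval decomposition of M: I[1,1]^2, I[1,4], I[1,5], I[4,4]^2.
HN type (ℓ=4): μ^(1)=54; μ^(2)=2; μ^(3)=-42/5; μ^(4)=-37

((2, 0, 0, 0, 0); (1, 1, 1, 1, 0); (1, 1, 1, 1, 1); (0, 0, 0, 2, 0))


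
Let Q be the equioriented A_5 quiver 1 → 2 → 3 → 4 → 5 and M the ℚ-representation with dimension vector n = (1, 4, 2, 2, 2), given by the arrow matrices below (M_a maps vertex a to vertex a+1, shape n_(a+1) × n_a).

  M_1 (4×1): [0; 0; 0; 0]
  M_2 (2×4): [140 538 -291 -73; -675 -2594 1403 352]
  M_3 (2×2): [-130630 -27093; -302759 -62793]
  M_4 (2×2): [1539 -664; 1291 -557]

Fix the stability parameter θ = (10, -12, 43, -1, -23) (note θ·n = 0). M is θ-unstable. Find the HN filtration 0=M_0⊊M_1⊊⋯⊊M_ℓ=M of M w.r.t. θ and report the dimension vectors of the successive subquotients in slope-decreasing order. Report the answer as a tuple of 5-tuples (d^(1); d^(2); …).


Via rank(M_{q-1}∘⋯∘M_p): M ≅ I[1,1], I[2,2]^2, I[2,5]^2.
μ_θ-semistable layers: μ^(1)=10; μ^(2)=19/3; μ^(3)=-12

((1, 0, 0, 0, 0); (0, 0, 2, 2, 2); (0, 4, 0, 0, 0))


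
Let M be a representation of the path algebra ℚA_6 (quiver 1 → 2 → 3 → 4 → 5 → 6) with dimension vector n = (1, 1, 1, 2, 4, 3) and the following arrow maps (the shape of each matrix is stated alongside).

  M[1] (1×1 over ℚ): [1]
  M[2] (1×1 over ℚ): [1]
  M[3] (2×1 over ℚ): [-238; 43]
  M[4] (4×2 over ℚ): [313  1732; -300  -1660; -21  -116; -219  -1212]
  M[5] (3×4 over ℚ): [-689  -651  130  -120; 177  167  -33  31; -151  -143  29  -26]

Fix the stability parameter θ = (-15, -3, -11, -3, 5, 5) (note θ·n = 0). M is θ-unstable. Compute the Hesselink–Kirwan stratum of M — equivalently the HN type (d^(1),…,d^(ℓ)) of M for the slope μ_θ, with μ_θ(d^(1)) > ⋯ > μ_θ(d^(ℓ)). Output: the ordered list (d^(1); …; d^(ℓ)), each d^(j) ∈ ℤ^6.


Via rank(M_{q-1}∘⋯∘M_p): M ≅ I[1,6], I[4,6], I[5,5], I[5,6].
μ_θ-semistable layers: μ^(1)=5; μ^(2)=-3; μ^(3)=-7; μ^(4)=-15

((0, 0, 0, 0, 4, 3); (0, 0, 0, 2, 0, 0); (0, 1, 1, 0, 0, 0); (1, 0, 0, 0, 0, 0))


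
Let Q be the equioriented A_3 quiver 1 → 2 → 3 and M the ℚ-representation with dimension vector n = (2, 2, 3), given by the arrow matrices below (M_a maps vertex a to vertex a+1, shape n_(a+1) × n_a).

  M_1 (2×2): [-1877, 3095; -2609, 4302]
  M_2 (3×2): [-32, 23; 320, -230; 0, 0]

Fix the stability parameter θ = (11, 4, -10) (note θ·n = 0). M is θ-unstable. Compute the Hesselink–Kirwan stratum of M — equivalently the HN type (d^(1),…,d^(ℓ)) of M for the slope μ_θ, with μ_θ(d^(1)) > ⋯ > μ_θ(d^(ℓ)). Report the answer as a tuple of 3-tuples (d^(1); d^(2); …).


Via rank(M_{q-1}∘⋯∘M_p): M ≅ I[1,2], I[1,3], I[3,3]^2.
μ_θ-semistable layers: μ^(1)=15/2; μ^(2)=5/3; μ^(3)=-10

((1, 1, 0); (1, 1, 1); (0, 0, 2))


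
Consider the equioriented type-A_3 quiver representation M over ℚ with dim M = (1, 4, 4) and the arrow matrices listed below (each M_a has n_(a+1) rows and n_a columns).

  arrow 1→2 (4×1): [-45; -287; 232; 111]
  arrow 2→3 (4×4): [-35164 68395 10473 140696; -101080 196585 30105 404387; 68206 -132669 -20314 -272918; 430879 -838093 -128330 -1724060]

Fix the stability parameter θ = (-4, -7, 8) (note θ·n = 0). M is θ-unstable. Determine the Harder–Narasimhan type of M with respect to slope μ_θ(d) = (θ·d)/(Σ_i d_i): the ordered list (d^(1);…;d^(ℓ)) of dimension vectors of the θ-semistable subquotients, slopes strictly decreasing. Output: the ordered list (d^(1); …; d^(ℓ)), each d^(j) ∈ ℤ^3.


Barcode: M ≅ I[1,3], I[2,3]^3. HN layers by μ_θ (3 steps, strictly decreasing):
  μ^(1)=8; μ^(2)=-11/2; μ^(3)=-7

((0, 0, 4); (1, 1, 0); (0, 3, 0))


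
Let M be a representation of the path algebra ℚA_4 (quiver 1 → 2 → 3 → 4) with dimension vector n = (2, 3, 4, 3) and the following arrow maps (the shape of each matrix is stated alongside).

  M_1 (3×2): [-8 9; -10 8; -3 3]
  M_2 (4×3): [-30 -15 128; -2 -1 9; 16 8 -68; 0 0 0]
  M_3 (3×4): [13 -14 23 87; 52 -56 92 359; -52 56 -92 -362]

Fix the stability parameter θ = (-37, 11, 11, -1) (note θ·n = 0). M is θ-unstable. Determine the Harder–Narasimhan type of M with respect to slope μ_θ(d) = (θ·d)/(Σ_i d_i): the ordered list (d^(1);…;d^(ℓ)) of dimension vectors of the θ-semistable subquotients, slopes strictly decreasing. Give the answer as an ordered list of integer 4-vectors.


Barcode: M ≅ I[1,2], I[1,3], I[2,4], I[3,3], I[3,4], I[4,4]. HN layers by μ_θ (5 steps, strictly decreasing):
  μ^(1)=11; μ^(2)=7; μ^(3)=5; μ^(4)=-1; μ^(5)=-37

((0, 2, 2, 0); (0, 1, 1, 1); (0, 0, 1, 1); (0, 0, 0, 1); (2, 0, 0, 0))


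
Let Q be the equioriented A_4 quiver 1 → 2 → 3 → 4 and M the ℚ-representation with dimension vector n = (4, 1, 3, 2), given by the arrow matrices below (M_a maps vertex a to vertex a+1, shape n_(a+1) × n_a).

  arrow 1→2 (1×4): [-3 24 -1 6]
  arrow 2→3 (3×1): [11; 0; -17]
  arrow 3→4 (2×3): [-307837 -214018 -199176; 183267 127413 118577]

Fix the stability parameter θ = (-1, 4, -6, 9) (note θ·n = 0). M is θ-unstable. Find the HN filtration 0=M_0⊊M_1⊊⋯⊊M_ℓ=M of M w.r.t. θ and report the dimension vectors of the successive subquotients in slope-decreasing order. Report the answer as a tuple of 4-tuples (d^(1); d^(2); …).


Via rank(M_{q-1}∘⋯∘M_p): M ≅ I[1,1]^3, I[1,4], I[3,3], I[3,4].
μ_θ-semistable layers: μ^(1)=9; μ^(2)=-1; μ^(3)=-6

((0, 0, 0, 2); (4, 1, 1, 0); (0, 0, 2, 0))


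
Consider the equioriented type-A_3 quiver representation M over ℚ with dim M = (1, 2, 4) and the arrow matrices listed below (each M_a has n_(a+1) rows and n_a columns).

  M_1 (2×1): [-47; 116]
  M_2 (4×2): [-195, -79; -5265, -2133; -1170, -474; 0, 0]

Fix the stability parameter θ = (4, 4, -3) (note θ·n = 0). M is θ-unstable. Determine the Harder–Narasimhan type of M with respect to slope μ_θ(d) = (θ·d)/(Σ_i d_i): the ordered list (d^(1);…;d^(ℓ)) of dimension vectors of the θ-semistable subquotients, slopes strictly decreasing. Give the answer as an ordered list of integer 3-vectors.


Interval decomposition of M: I[1,3], I[2,2], I[3,3]^3.
HN type (ℓ=3): μ^(1)=4; μ^(2)=5/3; μ^(3)=-3

((0, 1, 0); (1, 1, 1); (0, 0, 3))


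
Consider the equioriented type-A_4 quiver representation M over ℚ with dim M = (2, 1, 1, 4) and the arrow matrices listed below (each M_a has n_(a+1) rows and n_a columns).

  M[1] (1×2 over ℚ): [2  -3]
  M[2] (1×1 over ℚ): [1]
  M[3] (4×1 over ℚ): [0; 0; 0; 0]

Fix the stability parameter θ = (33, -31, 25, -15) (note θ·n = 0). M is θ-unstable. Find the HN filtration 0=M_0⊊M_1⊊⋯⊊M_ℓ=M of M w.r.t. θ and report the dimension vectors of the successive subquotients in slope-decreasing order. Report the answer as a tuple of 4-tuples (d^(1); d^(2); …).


Barcode: M ≅ I[1,1], I[1,3], I[4,4]^4. HN layers by μ_θ (4 steps, strictly decreasing):
  μ^(1)=33; μ^(2)=25; μ^(3)=1; μ^(4)=-15

((1, 0, 0, 0); (0, 0, 1, 0); (1, 1, 0, 0); (0, 0, 0, 4))
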